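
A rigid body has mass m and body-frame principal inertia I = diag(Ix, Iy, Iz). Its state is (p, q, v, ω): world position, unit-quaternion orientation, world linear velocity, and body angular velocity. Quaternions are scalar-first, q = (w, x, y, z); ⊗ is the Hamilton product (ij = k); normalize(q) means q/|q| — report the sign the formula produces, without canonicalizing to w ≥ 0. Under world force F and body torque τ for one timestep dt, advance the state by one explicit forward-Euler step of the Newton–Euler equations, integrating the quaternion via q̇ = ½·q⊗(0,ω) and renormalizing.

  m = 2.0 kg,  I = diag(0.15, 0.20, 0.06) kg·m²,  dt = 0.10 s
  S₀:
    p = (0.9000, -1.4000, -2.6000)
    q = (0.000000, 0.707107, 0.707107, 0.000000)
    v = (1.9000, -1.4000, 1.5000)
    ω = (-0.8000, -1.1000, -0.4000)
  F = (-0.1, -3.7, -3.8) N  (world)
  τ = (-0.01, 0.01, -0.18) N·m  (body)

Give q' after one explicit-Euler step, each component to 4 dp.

q' = (0.0670, 0.6912, 0.7194, -0.0106)

2q̇ = q⊗(0,ω) = (1.3435033, -0.2828428, 0.2828428, -0.2121321)
updated quaternion q' = (0.0670, 0.6912, 0.7194, -0.0106)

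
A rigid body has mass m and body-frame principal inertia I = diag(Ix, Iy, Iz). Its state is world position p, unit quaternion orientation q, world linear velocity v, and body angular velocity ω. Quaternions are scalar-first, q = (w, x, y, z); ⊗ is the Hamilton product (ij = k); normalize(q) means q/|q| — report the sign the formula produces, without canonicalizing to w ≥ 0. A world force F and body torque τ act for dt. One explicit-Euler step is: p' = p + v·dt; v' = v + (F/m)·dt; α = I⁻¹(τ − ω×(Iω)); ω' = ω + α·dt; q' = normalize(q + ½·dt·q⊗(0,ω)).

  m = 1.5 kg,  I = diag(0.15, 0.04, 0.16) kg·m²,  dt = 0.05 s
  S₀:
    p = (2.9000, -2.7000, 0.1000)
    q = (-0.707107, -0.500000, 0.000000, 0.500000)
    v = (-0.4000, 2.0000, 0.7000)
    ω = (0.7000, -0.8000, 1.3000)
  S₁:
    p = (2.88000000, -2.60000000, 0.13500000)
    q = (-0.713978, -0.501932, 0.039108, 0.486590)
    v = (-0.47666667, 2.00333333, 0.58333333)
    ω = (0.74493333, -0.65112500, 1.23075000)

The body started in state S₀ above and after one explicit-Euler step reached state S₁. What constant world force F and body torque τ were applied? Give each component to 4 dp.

F = (-2.3000, 0.1000, -3.5000)
τ = (0.0100, 0.1100, -0.1600)

ω₁ − ω₀ = (0.04493333, 0.14887500, -0.06925000)
precession coupling = (-0.1248, -0.0091, 0.0616)
I·α + gyro = (0.0100, 0.1100, -0.1600)
v₁ − v₀ = (-0.07666667, 0.00333333, -0.11666667)
applied force F = (-2.3000, 0.1000, -3.5000)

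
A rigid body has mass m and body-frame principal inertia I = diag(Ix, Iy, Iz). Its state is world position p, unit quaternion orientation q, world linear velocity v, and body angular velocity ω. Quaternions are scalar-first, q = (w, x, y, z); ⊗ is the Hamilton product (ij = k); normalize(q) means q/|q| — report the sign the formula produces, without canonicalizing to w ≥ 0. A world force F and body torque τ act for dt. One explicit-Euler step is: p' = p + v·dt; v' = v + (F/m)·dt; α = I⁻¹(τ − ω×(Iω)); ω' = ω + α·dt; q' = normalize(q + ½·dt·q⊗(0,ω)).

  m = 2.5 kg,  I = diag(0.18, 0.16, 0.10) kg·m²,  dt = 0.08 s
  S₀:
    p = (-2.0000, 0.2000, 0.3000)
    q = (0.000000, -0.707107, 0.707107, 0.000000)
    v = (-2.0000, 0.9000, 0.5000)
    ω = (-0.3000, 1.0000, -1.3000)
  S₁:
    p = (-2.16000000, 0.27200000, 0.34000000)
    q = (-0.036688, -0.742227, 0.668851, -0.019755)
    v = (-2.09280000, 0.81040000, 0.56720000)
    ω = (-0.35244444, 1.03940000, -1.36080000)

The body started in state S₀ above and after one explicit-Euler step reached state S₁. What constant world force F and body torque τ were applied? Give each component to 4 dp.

F = (-2.9000, -2.8000, 2.1000)
τ = (-0.0400, 0.1100, -0.0700)

velocity change Δv = (-0.09280000, -0.08960000, 0.06720000)
F = m·Δv/dt = (-2.9000, -2.8000, 2.1000)
rate change Δω = (-0.05244444, 0.03940000, -0.06080000)
ω₀×(Iω₀) = (0.0780, 0.0312, 0.0060)
τ = I·(Δω/dt) + ω₀×(Iω₀) = (-0.0400, 0.1100, -0.0700)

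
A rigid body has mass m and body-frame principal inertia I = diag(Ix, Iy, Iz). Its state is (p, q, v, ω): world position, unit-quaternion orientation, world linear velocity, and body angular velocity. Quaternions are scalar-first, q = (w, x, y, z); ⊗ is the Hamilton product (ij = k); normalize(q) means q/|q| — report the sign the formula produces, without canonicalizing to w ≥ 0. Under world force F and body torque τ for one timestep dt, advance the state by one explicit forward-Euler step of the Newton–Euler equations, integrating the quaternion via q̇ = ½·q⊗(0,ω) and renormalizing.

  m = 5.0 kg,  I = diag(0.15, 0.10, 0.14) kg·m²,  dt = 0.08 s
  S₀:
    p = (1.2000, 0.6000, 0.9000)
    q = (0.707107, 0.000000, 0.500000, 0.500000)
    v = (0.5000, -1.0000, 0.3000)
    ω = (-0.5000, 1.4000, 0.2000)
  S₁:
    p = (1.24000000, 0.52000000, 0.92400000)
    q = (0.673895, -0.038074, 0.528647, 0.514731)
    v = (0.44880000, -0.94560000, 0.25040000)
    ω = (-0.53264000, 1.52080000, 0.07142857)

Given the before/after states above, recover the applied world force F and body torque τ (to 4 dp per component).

F = (-3.2000, 3.4000, -3.1000)
τ = (-0.0500, 0.1500, -0.1900)

velocity change Δv = (-0.05120000, 0.05440000, -0.04960000)
applied force F = (-3.2000, 3.4000, -3.1000)
rate change Δω = (-0.03264000, 0.12080000, -0.12857143)
ω₀×(Iω₀) = (0.0112, -0.0010, 0.0350)
I·α + gyro = (-0.0500, 0.1500, -0.1900)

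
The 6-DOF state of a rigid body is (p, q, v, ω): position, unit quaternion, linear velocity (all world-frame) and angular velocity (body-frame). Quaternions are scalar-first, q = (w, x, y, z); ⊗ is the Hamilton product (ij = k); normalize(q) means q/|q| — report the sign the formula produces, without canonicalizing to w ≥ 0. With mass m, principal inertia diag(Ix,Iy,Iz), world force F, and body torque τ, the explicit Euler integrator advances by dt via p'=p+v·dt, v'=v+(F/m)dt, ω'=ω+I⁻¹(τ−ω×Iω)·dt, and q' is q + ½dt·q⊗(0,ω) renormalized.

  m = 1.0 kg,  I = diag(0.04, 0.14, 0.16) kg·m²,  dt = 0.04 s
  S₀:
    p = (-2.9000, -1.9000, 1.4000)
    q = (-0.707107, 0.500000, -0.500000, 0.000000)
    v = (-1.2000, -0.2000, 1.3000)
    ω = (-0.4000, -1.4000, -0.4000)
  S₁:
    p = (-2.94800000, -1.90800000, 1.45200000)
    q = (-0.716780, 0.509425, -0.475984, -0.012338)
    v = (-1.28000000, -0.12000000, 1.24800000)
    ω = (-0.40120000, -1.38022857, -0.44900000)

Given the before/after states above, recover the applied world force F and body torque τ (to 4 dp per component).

ω₁ − ω₀ = (-0.00120000, 0.01977143, -0.04900000)
gyro term ω₀×Iω₀ = (0.0112, -0.0192, 0.0560)
applied torque τ = (0.0100, 0.0500, -0.1400)
velocity change Δv = (-0.08000000, 0.08000000, -0.05200000)
applied force F = (-2.0000, 2.0000, -1.3000)

F = (-2.0000, 2.0000, -1.3000)
τ = (0.0100, 0.0500, -0.1400)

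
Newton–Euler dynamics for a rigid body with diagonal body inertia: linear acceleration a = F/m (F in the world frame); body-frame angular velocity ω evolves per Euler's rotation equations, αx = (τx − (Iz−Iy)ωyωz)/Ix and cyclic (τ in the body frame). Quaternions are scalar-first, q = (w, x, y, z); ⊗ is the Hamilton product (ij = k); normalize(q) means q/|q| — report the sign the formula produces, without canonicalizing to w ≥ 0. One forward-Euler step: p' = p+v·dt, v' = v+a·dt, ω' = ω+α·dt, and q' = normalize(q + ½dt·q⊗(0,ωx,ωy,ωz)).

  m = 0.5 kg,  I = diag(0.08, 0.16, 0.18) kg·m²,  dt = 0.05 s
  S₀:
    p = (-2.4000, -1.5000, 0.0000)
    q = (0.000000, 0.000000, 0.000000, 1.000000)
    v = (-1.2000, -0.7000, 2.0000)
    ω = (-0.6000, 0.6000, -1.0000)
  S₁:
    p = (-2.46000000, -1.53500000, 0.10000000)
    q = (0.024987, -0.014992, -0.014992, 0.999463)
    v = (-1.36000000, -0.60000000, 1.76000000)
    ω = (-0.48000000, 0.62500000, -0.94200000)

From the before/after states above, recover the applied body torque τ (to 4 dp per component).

τ = (0.1800, 0.0200, 0.1800)

rate change Δω = (0.12000000, 0.02500000, 0.05800000)
τ = I·(Δω/dt) + ω₀×(Iω₀) = (0.1800, 0.0200, 0.1800)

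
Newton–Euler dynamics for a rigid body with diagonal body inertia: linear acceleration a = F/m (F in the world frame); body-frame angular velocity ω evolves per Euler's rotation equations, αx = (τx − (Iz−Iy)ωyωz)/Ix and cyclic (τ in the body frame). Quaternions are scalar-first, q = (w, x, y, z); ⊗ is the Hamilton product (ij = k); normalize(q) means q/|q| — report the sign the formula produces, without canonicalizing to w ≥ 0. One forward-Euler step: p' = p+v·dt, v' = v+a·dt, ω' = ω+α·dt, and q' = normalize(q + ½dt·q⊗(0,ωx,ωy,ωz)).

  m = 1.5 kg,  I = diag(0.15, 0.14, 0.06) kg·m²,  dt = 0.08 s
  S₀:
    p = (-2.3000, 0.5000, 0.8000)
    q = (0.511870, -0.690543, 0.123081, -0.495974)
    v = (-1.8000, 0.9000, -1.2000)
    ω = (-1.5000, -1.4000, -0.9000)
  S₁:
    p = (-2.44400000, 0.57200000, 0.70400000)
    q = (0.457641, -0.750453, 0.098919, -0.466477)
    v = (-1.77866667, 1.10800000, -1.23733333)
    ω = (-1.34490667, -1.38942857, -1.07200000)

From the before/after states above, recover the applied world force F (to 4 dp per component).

F = (0.4000, 3.9000, -0.7000)

Δv = v₁−v₀ = (0.02133333, 0.20800000, -0.03733333)
F = m·Δv/dt = (0.4000, 3.9000, -0.7000)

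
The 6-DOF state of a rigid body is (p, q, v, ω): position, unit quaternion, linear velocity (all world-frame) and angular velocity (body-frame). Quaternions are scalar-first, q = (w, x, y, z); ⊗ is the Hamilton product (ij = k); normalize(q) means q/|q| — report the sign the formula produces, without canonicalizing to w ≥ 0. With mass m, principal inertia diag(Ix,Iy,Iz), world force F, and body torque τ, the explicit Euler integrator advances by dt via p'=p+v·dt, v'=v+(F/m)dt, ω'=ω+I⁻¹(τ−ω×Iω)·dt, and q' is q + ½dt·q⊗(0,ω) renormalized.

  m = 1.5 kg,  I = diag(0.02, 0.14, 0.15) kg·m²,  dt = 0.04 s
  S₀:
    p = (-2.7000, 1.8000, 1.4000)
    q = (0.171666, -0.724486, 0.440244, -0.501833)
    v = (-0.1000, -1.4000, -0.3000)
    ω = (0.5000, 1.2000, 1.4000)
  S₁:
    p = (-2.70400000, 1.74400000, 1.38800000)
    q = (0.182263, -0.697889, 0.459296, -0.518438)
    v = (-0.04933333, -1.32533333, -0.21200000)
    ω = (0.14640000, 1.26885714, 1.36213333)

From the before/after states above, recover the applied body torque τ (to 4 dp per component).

rate change Δω = (-0.35360000, 0.06885714, -0.03786667)
precession coupling = (0.0168, -0.0910, 0.0720)
applied torque τ = (-0.1600, 0.1500, -0.0700)

τ = (-0.1600, 0.1500, -0.0700)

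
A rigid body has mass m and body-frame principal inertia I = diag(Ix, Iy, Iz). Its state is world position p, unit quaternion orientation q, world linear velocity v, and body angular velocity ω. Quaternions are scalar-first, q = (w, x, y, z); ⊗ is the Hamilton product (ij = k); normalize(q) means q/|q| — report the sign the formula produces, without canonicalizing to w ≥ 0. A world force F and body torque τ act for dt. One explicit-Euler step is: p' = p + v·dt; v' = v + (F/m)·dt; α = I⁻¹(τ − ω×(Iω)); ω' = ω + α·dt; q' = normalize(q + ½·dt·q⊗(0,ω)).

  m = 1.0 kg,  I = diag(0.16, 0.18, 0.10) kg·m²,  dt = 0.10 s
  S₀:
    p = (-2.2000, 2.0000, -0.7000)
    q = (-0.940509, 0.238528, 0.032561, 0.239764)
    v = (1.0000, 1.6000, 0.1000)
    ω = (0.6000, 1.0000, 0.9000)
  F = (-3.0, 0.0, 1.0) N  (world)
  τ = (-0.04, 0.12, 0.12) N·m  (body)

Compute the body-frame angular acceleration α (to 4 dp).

gyro term ω×Iω = (-0.0720, 0.0324, 0.0120)
α = I⁻¹(τ − ω×Iω) = (0.2000, 0.4867, 1.0800)

α = (0.2000, 0.4867, 1.0800)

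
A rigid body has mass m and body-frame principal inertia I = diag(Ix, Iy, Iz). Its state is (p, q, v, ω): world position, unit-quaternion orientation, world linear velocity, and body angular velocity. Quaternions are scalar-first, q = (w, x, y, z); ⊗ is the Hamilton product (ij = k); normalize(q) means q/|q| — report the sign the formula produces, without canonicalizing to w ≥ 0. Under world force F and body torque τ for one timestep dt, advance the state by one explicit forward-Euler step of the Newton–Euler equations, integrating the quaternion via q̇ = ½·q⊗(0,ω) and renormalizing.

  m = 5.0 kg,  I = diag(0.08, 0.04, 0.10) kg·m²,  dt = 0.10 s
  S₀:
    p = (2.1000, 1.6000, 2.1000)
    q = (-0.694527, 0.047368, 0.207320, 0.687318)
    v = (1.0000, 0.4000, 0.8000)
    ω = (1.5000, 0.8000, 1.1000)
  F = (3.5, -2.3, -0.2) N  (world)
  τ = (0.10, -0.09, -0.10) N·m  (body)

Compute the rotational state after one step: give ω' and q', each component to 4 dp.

angular accel α = (0.5900, -1.4250, -0.5200)
ω' = ω + α·dt = (1.5590, 0.6575, 1.0480)
2q̇ = q⊗(0,ω) = (-0.9929578, -1.3635929, 0.4232506, -1.0370653)
updated quaternion q' = (-0.7404, -0.0207, 0.2273, 0.6322)

ω' = (1.5590, 0.6575, 1.0480)
q' = (-0.7404, -0.0207, 0.2273, 0.6322)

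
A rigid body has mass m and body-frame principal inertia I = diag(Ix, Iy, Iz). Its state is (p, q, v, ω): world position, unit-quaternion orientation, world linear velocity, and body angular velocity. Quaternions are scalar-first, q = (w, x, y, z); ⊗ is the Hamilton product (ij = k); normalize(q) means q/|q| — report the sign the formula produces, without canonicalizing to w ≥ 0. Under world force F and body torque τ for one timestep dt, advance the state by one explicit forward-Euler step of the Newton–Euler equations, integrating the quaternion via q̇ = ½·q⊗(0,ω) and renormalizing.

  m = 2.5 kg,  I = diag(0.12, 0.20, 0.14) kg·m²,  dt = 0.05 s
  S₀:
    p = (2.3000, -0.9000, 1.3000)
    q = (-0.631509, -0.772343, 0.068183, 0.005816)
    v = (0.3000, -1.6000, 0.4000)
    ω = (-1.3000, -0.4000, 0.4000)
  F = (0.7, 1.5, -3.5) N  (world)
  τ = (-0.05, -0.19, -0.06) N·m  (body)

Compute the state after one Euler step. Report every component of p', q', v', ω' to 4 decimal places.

angular accel α = (-0.4967, -1.0020, -0.7257)
new body rate ω' = (-1.3248, -0.4501, 0.3637)
2q̇ = q⊗(0,ω) = (-0.9790991, 0.8505613, 0.5539800, 0.1449715)
q + ½dt·q⊗(0,ω), renormalized = (-0.6556, -0.7506, 0.0820, 0.0094)
new position p' = (2.3150, -0.9800, 1.3200)
v' = v + a·dt = (0.3140, -1.5700, 0.3300)

p' = (2.3150, -0.9800, 1.3200)
q' = (-0.6556, -0.7506, 0.0820, 0.0094)
v' = (0.3140, -1.5700, 0.3300)
ω' = (-1.3248, -0.4501, 0.3637)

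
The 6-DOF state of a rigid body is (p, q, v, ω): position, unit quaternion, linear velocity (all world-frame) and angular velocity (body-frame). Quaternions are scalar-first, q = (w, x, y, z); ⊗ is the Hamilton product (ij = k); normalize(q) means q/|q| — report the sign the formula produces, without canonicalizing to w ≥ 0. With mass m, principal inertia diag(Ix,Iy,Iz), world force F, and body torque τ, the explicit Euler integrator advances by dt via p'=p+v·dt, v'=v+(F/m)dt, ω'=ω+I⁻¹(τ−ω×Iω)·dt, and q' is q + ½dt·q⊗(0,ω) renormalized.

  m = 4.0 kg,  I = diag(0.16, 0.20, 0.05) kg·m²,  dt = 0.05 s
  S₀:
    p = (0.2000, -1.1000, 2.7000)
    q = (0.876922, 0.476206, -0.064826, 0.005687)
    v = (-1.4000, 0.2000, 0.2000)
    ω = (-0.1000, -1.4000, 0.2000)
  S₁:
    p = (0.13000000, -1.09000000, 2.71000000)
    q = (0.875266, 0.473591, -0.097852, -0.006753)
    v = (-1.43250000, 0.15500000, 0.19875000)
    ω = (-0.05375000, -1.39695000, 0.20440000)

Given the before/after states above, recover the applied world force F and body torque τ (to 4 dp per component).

Δv = v₁−v₀ = (-0.03250000, -0.04500000, -0.00125000)
applied force F = (-2.6000, -3.6000, -0.1000)
Δω = ω₁−ω₀ = (0.04625000, 0.00305000, 0.00440000)
gyro term ω₀×Iω₀ = (0.0420, -0.0022, 0.0056)
I·α + gyro = (0.1900, 0.0100, 0.0100)

F = (-2.6000, -3.6000, -0.1000)
τ = (0.1900, 0.0100, 0.0100)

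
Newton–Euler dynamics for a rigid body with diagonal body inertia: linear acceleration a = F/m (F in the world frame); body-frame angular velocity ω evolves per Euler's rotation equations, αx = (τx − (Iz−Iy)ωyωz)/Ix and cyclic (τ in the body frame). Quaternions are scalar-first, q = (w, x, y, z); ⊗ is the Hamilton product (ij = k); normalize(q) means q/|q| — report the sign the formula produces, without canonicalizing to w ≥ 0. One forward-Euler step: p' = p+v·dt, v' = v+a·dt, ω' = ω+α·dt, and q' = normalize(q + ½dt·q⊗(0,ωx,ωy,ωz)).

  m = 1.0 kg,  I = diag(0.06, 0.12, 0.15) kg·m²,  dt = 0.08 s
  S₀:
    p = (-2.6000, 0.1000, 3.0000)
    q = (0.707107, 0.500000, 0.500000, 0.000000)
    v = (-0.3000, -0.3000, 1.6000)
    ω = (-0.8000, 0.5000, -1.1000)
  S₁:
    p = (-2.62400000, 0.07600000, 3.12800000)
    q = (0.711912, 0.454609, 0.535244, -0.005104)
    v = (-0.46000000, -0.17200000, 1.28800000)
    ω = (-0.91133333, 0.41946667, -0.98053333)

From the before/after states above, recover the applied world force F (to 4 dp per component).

v₁ − v₀ = (-0.16000000, 0.12800000, -0.31200000)
F = m·Δv/dt = (-2.0000, 1.6000, -3.9000)

F = (-2.0000, 1.6000, -3.9000)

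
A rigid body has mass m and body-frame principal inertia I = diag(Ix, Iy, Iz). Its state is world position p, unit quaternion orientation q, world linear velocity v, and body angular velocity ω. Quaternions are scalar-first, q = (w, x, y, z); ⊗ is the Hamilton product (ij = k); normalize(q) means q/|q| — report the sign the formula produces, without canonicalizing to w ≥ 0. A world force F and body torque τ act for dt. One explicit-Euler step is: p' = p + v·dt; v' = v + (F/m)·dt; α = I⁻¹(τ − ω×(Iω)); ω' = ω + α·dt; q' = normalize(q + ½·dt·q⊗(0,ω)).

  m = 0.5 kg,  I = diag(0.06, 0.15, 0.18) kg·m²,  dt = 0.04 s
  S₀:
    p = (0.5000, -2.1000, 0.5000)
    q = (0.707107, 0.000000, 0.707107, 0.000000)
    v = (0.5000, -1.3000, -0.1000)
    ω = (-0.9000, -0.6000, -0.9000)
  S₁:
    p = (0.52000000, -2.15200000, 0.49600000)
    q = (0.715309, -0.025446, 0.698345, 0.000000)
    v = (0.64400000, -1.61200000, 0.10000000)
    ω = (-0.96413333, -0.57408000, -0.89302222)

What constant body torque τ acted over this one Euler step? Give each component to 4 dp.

Δω = ω₁−ω₀ = (-0.06413333, 0.02592000, 0.00697778)
gyro term ω₀×Iω₀ = (0.0162, -0.0972, 0.0486)
applied torque τ = (-0.0800, 0.0000, 0.0800)

τ = (-0.0800, 0.0000, 0.0800)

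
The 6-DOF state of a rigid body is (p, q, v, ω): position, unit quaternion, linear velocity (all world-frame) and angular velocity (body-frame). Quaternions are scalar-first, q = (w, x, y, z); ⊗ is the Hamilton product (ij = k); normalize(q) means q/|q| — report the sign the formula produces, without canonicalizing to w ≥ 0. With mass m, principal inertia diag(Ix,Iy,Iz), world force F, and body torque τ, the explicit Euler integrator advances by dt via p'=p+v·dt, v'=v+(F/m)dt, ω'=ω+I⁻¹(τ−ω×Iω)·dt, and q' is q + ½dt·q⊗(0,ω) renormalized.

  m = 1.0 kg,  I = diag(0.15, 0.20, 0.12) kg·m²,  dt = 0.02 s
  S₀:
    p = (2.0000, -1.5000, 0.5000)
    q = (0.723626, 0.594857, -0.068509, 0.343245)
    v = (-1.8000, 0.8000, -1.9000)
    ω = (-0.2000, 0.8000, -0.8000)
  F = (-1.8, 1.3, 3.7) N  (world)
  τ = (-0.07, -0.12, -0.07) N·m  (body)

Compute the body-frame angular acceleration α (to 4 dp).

α = (-0.8080, -0.6240, -0.5167)

precession coupling ω×(Iω) = (0.0512, 0.0048, -0.0080)
angular accel α = (-0.8080, -0.6240, -0.5167)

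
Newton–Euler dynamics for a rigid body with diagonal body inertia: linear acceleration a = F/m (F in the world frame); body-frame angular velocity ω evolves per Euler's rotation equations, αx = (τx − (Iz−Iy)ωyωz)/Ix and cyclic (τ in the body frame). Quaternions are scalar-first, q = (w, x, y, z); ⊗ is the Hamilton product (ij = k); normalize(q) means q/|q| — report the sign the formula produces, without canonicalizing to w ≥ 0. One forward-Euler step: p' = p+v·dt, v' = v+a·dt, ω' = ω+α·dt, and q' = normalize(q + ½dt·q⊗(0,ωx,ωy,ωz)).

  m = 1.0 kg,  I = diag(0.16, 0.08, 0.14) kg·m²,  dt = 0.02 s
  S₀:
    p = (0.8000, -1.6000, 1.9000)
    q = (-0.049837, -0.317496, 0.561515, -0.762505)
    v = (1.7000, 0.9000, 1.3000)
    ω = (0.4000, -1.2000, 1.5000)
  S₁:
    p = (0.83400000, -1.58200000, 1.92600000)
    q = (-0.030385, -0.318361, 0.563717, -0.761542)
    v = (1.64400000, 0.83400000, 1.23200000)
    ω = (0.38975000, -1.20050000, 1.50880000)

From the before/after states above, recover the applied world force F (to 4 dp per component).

F = (-2.8000, -3.3000, -3.4000)

v₁ − v₀ = (-0.05600000, -0.06600000, -0.06800000)
F = m·Δv/dt = (-2.8000, -3.3000, -3.4000)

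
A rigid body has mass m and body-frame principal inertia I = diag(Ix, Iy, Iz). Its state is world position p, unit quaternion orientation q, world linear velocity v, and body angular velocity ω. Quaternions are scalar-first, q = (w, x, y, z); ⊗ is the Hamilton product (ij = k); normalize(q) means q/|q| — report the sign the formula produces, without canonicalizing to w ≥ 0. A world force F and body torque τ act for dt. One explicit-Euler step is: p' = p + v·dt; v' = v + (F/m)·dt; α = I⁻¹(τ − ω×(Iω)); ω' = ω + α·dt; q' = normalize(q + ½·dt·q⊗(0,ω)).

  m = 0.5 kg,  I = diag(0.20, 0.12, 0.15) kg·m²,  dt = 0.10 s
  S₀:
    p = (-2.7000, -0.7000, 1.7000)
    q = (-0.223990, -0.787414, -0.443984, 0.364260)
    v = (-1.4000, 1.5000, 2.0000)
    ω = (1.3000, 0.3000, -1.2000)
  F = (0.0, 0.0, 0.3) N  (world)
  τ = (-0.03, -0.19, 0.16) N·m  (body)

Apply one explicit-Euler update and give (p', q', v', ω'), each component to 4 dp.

linear accel F/m = (0.0000, 0.0000, 0.6000)
p + v·dt = (-2.8400, -0.5500, 1.9000)
v + (F/m)dt = (-1.4000, 1.5000, 2.0600)
precession coupling ω×(Iω) = (-0.0108, -0.0780, -0.0312)
(τ − ω×Iω)/I = (-0.0960, -0.9333, 1.2747)
ω + α·dt = (1.2904, 0.2067, -1.0725)
2q̇ = q⊗(0,ω) = (1.5939454, 0.1323158, -0.5385558, 0.6097430)
q' = normalize(q + ½dt·q⊗(0,ω)) = (-0.1437, -0.7777, -0.4690, 0.3932)

p' = (-2.8400, -0.5500, 1.9000)
q' = (-0.1437, -0.7777, -0.4690, 0.3932)
v' = (-1.4000, 1.5000, 2.0600)
ω' = (1.2904, 0.2067, -1.0725)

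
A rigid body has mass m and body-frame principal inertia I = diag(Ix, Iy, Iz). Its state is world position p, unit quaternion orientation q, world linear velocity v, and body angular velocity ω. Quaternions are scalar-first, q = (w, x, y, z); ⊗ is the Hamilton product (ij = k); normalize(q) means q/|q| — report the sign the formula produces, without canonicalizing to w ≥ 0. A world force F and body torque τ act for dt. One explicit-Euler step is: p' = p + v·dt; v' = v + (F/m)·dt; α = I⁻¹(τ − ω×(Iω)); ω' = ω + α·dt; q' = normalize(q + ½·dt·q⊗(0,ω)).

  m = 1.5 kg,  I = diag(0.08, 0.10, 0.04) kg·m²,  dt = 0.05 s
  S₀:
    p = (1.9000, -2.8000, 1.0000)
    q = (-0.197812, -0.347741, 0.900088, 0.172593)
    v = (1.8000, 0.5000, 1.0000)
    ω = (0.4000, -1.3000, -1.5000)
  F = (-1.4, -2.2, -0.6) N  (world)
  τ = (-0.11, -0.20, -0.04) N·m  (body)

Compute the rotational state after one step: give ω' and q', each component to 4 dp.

angular accel α = (0.0875, -1.7600, -0.7400)
new body rate ω' = (0.4044, -1.3880, -1.5370)
q⊗(0,ω) = (1.5681003, -1.2048859, -0.1954187, 0.3887461)
updated quaternion q' = (-0.1584, -0.3774, 0.8941, 0.1821)

ω' = (0.4044, -1.3880, -1.5370)
q' = (-0.1584, -0.3774, 0.8941, 0.1821)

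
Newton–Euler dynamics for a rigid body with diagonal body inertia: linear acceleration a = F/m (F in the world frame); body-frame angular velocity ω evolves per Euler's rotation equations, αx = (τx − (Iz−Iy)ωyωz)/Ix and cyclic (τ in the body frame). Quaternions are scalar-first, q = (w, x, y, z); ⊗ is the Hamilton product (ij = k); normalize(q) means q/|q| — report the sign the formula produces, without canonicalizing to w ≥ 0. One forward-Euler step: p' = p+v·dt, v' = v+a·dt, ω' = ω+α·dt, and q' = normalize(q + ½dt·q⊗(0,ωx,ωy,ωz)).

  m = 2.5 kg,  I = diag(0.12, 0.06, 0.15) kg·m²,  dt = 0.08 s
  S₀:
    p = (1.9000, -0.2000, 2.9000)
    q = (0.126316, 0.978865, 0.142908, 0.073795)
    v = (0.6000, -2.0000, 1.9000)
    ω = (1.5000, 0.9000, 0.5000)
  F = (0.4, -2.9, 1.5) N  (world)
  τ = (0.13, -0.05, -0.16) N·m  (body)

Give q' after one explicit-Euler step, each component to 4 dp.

2q̇ = q⊗(0,ω) = (-1.6338122, 0.1945125, -0.2650556, 0.7297745)
updated quaternion q' = (0.0608, 0.9840, 0.1320, 0.1027)

q' = (0.0608, 0.9840, 0.1320, 0.1027)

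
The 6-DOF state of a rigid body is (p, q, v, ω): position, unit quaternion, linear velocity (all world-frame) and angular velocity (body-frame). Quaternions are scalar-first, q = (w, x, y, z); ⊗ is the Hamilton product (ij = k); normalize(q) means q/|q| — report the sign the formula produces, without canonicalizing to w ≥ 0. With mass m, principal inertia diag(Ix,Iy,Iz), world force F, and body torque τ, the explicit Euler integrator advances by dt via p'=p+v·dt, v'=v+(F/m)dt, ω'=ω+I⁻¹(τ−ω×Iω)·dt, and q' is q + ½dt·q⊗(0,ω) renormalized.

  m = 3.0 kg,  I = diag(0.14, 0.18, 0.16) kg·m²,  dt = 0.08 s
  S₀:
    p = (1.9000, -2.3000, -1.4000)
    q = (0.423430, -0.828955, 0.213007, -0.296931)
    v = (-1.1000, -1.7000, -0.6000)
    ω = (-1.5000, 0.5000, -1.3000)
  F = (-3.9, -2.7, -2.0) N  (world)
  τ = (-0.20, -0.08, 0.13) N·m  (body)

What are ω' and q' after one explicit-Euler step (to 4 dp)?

ω' = (-1.6217, 0.4818, -1.2200)
q' = (0.3528, -0.8566, 0.1955, -0.3217)

precession coupling ω×(Iω) = (0.0130, -0.0390, -0.0300)
angular accel α = (-1.5214, -0.2278, 1.0000)
new body rate ω' = (-1.6217, 0.4818, -1.2200)
q⊗(0,ω) = (-1.7359463, -0.7635886, -0.4205300, -0.6454260)
q' = normalize(q + ½dt·q⊗(0,ω)) = (0.3528, -0.8566, 0.1955, -0.3217)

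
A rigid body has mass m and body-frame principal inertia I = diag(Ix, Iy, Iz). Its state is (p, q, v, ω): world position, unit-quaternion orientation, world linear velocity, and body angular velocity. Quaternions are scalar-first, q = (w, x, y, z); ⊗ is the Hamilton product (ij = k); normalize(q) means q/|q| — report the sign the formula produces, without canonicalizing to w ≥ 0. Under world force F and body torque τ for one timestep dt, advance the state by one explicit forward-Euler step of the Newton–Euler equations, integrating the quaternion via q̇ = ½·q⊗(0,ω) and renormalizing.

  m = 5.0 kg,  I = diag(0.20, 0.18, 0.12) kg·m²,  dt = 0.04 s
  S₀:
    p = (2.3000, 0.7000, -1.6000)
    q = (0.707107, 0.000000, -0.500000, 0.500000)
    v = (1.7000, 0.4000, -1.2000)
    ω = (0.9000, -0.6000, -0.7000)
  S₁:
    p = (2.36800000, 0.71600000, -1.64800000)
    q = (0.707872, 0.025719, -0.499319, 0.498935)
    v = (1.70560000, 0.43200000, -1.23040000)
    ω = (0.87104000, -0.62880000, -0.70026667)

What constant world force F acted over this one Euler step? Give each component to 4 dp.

Δv = v₁−v₀ = (0.00560000, 0.03200000, -0.03040000)
F = m·Δv/dt = (0.7000, 4.0000, -3.8000)

F = (0.7000, 4.0000, -3.8000)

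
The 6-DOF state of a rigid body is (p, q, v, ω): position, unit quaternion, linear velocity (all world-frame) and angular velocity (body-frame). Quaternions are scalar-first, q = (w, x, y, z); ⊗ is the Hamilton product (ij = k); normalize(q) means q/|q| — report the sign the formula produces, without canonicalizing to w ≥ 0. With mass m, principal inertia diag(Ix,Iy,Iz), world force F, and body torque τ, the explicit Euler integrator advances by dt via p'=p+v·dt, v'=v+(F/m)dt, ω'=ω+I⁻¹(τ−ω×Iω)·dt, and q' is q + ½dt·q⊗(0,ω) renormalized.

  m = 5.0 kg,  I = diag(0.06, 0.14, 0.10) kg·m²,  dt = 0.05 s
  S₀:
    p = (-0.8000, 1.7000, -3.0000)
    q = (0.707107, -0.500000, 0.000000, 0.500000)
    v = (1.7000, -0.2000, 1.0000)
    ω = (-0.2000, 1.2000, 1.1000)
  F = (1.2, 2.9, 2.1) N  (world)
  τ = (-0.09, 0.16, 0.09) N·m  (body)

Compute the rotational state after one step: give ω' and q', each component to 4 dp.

gyro term ω×Iω = (-0.0528, 0.0088, -0.0192)
(τ − ω×Iω)/I = (-0.6200, 1.0800, 1.0920)
ω' = ω + α·dt = (-0.2310, 1.2540, 1.1546)
Hamilton product q⊗(0,ω) = (-0.6500000, -0.7414214, 1.2985284, 0.1778177)
q + ½dt·q⊗(0,ω), renormalized = (0.6903, -0.5181, 0.0324, 0.5040)

ω' = (-0.2310, 1.2540, 1.1546)
q' = (0.6903, -0.5181, 0.0324, 0.5040)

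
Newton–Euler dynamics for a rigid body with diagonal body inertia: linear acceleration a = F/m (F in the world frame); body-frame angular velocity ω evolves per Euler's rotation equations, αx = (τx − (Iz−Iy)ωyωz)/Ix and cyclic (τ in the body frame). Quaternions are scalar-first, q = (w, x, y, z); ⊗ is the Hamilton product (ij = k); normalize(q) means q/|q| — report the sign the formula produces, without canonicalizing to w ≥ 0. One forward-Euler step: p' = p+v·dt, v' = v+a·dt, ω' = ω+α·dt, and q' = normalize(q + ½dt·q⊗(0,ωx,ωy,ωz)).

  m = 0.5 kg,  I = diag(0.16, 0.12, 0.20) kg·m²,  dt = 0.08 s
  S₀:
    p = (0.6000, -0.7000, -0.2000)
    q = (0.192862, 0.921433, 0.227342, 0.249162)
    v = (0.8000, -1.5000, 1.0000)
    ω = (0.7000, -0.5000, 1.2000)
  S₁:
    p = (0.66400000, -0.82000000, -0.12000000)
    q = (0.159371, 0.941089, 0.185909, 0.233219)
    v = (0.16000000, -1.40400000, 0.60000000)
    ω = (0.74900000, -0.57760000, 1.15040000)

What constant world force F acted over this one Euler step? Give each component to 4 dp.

Δv = v₁−v₀ = (-0.64000000, 0.09600000, -0.40000000)
applied force F = (-4.0000, 0.6000, -2.5000)

F = (-4.0000, 0.6000, -2.5000)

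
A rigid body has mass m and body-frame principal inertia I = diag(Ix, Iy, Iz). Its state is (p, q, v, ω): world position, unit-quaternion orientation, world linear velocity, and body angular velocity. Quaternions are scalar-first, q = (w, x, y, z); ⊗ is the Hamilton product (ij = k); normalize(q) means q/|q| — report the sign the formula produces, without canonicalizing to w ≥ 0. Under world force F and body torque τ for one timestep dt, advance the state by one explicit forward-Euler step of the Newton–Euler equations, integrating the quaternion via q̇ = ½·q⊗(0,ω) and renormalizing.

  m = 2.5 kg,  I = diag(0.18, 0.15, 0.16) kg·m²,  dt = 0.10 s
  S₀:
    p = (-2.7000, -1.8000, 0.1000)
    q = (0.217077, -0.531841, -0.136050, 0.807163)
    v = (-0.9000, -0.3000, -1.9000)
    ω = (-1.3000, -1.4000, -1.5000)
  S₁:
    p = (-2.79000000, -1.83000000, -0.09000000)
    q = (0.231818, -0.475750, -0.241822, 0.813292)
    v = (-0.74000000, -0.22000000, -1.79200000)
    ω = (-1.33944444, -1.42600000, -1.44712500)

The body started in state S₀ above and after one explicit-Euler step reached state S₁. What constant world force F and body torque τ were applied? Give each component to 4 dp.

v₁ − v₀ = (0.16000000, 0.08000000, 0.10800000)
m·(v₁−v₀)/dt = (4.0000, 2.0000, 2.7000)
rate change Δω = (-0.03944444, -0.02600000, 0.05287500)
gyro term ω₀×Iω₀ = (0.0210, 0.0390, -0.0546)
I·α + gyro = (-0.0500, 0.0000, 0.0300)

F = (4.0000, 2.0000, 2.7000)
τ = (-0.0500, 0.0000, 0.0300)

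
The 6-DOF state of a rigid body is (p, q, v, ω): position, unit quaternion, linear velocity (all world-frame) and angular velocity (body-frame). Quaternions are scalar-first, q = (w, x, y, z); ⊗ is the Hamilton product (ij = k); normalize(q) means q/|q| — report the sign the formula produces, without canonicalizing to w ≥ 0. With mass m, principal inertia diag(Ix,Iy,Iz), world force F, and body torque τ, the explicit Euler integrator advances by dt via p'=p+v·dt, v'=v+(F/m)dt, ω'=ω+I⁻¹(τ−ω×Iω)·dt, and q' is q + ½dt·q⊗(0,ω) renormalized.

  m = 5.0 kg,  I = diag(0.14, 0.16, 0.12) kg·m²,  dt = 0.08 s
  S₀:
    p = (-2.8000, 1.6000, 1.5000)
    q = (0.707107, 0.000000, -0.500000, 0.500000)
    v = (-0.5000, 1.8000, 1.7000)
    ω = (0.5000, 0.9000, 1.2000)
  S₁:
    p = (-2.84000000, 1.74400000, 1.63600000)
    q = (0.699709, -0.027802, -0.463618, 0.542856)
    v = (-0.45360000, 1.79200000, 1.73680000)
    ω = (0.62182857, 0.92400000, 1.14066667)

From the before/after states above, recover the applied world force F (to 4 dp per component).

Δv = v₁−v₀ = (0.04640000, -0.00800000, 0.03680000)
F = m·Δv/dt = (2.9000, -0.5000, 2.3000)

F = (2.9000, -0.5000, 2.3000)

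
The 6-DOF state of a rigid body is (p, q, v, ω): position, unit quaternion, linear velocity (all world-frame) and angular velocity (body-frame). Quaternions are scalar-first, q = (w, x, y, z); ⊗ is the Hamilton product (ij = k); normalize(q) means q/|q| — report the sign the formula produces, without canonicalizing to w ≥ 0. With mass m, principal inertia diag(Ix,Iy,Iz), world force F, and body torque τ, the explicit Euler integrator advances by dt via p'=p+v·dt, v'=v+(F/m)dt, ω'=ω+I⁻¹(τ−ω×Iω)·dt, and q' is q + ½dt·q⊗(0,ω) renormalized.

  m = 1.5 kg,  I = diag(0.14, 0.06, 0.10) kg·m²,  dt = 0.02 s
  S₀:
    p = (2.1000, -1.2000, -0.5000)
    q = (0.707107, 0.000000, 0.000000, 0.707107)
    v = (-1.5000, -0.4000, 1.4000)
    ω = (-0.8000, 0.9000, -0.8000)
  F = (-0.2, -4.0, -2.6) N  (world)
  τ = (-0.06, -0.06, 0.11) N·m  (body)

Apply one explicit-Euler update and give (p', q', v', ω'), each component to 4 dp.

ω×(Iω) gyroscopic = (-0.0288, 0.0256, 0.0576)
angular accel α = (-0.2229, -1.4267, 0.5240)
ω' = ω + α·dt = (-0.8045, 0.8715, -0.7895)
Hamilton product q⊗(0,ω) = (0.5656856, -1.2020819, 0.0707107, -0.5656856)
q + ½dt·q⊗(0,ω), renormalized = (0.7127, -0.0120, 0.0007, 0.7014)
linear accel F/m = (-0.1333, -2.6667, -1.7333)
p + v·dt = (2.0700, -1.2080, -0.4720)
new velocity v' = (-1.5027, -0.4533, 1.3653)

p' = (2.0700, -1.2080, -0.4720)
q' = (0.7127, -0.0120, 0.0007, 0.7014)
v' = (-1.5027, -0.4533, 1.3653)
ω' = (-0.8045, 0.8715, -0.7895)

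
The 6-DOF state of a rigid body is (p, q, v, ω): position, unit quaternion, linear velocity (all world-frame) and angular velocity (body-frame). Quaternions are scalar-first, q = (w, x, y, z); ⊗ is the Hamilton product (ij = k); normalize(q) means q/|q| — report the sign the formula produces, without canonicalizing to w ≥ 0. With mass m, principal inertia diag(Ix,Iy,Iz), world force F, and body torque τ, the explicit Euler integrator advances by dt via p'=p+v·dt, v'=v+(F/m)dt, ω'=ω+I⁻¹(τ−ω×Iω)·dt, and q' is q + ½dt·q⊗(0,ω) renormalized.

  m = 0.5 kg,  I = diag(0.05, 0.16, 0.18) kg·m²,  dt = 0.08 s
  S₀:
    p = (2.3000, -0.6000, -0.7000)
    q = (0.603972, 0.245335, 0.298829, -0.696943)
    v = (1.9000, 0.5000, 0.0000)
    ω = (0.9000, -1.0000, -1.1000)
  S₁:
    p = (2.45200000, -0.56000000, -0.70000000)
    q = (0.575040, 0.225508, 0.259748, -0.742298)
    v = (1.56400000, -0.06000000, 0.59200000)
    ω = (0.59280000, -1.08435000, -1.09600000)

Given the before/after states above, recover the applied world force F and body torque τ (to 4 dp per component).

F = (-2.1000, -3.5000, 3.7000)
τ = (-0.1700, -0.0400, -0.0900)

v₁ − v₀ = (-0.33600000, -0.56000000, 0.59200000)
F = m·Δv/dt = (-2.1000, -3.5000, 3.7000)
ω₁ − ω₀ = (-0.30720000, -0.08435000, 0.00400000)
applied torque τ = (-0.1700, -0.0400, -0.0900)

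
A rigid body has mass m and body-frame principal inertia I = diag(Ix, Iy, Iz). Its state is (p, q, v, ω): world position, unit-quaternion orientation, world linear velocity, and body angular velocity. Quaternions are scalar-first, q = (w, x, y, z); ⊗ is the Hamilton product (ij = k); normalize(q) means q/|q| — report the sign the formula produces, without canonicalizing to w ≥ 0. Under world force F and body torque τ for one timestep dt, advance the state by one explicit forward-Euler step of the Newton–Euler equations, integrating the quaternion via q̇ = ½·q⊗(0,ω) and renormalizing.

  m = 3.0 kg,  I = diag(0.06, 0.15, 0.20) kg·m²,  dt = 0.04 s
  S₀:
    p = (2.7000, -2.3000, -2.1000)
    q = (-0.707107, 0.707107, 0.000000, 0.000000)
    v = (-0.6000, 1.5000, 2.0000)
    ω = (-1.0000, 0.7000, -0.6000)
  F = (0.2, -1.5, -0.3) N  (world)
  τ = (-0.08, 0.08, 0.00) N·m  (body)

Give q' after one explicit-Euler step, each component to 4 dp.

q⊗(0,ω) = (0.7071070, 0.7071070, -0.0707107, 0.9192391)
q + ½dt·q⊗(0,ω), renormalized = (-0.6927, 0.7210, -0.0014, 0.0184)

q' = (-0.6927, 0.7210, -0.0014, 0.0184)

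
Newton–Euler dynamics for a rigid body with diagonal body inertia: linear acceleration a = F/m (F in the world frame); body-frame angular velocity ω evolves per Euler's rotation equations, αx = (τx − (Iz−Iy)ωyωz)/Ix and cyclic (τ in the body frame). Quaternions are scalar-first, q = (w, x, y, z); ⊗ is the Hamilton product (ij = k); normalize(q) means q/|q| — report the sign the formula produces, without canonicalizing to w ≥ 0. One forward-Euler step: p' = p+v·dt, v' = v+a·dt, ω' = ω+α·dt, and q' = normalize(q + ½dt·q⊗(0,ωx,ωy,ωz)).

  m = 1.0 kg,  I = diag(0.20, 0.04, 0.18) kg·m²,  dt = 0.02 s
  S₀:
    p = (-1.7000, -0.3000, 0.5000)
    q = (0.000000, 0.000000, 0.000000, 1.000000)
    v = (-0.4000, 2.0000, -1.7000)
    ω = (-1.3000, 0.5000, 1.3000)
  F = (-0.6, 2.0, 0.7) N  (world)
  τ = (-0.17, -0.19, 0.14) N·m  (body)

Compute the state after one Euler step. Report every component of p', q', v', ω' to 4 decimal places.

p' = (-1.7080, -0.2600, 0.4660)
q' = (-0.0130, -0.0050, -0.0130, 0.9998)
v' = (-0.4120, 2.0400, -1.6860)
ω' = (-1.3261, 0.4219, 1.3040)

p + v·dt = (-1.7080, -0.2600, 0.4660)
new velocity v' = (-0.4120, 2.0400, -1.6860)
angular accel α = (-1.3050, -3.9050, 0.2000)
ω' = ω + α·dt = (-1.3261, 0.4219, 1.3040)
Hamilton product q⊗(0,ω) = (-1.3000000, -0.5000000, -1.3000000, 0.0000000)
q' = normalize(q + ½dt·q⊗(0,ω)) = (-0.0130, -0.0050, -0.0130, 0.9998)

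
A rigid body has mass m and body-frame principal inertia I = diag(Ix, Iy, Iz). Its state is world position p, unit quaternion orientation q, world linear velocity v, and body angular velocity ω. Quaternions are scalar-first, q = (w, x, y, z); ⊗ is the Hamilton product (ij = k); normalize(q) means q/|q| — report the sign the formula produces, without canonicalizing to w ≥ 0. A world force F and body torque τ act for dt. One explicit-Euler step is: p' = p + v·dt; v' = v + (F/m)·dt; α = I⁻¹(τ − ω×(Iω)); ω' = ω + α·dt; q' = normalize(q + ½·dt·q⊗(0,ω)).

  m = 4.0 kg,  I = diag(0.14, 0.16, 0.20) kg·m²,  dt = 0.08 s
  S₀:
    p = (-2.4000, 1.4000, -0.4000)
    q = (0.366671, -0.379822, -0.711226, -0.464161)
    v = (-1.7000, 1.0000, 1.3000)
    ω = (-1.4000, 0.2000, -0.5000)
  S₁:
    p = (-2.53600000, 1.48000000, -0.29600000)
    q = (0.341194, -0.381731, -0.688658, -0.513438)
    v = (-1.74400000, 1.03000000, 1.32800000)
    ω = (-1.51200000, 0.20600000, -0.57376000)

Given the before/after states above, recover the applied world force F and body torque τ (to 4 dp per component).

rate change Δω = (-0.11200000, 0.00600000, -0.07376000)
I·α + gyro = (-0.2000, -0.0300, -0.1900)
v₁ − v₀ = (-0.04400000, 0.03000000, 0.02800000)
F = m·Δv/dt = (-2.2000, 1.5000, 1.4000)

F = (-2.2000, 1.5000, 1.4000)
τ = (-0.2000, -0.0300, -0.1900)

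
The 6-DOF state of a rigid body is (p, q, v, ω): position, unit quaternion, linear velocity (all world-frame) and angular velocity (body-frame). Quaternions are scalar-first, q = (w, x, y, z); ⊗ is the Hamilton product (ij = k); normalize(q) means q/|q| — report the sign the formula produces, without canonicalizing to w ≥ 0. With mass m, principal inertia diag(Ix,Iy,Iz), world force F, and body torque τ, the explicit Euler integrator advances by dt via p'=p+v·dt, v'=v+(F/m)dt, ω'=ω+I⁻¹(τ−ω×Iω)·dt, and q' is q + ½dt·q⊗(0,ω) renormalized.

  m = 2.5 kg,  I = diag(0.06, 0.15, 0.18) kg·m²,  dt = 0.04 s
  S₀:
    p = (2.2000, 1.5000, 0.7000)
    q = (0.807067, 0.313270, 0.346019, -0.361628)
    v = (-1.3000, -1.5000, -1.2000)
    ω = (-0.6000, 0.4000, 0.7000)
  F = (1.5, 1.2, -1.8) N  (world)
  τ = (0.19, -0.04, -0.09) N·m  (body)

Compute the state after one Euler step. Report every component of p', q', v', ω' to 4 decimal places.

p' = (2.1480, 1.4400, 0.6520)
q' = (0.8130, 0.3113, 0.3524, -0.3436)
v' = (-1.2760, -1.4808, -1.2288)
ω' = (-0.4789, 0.3759, 0.6848)

a = (0.6000, 0.4800, -0.7200)
p' = p + v·dt = (2.1480, 1.4400, 0.6520)
new velocity v' = (-1.2760, -1.4808, -1.2288)
gyro term ω×Iω = (0.0084, 0.0504, -0.0216)
angular accel α = (3.0267, -0.6027, -0.3800)
ω + α·dt = (-0.4789, 0.3759, 0.6848)
2q̇ = q⊗(0,ω) = (0.3026940, -0.0973757, 0.3205146, 0.8978663)
updated quaternion q' = (0.8130, 0.3113, 0.3524, -0.3436)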